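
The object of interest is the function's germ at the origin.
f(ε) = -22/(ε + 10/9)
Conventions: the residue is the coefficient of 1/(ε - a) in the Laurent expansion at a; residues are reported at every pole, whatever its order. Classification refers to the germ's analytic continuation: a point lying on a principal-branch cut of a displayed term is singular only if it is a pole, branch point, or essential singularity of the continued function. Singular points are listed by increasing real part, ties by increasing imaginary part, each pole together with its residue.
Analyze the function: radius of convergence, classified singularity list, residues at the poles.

Radius of convergence at 0: 10/9.
At -10/9: a pole of order 1; residue -22.

Denominator factor (ε + 10/9): pole of order 1 at -10/9, modulus 10/9.
The radius of convergence is the smallest modulus among the singular points: 10/9.
At the order-1 pole -10/9 set g(ε) = (ε - (-10/9))*f(ε) = -22.
Simple pole: residue = g(a) at a = -10/9, which is -22.


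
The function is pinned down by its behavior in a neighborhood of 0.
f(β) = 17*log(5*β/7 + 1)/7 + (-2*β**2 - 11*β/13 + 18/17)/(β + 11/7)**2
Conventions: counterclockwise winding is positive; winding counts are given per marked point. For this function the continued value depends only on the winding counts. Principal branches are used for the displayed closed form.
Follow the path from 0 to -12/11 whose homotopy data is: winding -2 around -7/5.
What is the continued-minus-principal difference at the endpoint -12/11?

Continued minus principal equals -(68/7)*pi*i.

The rational part is single-valued and drops out of the difference; each branch term changes only by its own monodromy.
(17/7)*log(1 - β/(-7/5)): each positive loop around -7/5 adds 2*pi*i to the log, so winding -2 contributes (17/7)*(-2)*2*pi*i = -(68/7)*pi*i.
Summing the contributions at β = -12/11 gives -(68/7)*pi*i.


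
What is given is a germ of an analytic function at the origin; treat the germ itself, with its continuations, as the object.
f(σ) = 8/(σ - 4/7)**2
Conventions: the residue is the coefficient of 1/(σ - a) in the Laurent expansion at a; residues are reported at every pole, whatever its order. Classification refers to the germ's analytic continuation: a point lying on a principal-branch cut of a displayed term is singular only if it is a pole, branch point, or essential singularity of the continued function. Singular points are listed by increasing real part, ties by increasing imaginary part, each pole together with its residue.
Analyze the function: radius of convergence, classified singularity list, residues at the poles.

Denominator factor (σ - 4/7)^2: pole of order 2 at 4/7, modulus 4/7.
The radius of convergence is the smallest modulus among the singular points: 4/7.
At the order-2 pole 4/7 set g(σ) = (σ - (4/7))^2*f(σ) = 8.
Order-2 pole: residue = g'(a); g'(4/7) = 0, so the residue is 0.

Radius of convergence at 0: 4/7.
At 4/7: a pole of order 2; residue 0.


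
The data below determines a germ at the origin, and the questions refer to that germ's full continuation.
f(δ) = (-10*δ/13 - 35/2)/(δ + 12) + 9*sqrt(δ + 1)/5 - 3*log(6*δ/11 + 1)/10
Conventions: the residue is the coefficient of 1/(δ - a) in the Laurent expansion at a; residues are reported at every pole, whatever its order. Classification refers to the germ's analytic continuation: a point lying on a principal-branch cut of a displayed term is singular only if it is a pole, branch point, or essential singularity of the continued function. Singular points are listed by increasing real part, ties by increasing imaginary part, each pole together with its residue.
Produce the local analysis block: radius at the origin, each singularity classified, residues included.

Denominator factor (δ + 12): pole of order 1 at -12, modulus 12.
Branch term (9/5)*sqrt(1 - δ/(-1)): its argument vanishes at δ = -1, a square-root branch point, modulus 1.
Branch term (-3/10)*log(1 - δ/(-11/6)): its argument vanishes at δ = -11/6, a logarithmic branch point, modulus 11/6.
The radius of convergence is the smallest modulus among the singular points: 1.
The branch terms are analytic at -12 and contribute nothing to the residue; only the rational part matters.
At the order-1 pole -12 set g(δ) = (δ - (-12))*(rational part) = -10*δ/13 - 35/2.
Simple pole: residue = g(a) at a = -12, which is -215/26.
List the singular points by increasing real part (a conjugate pair: the negative imaginary part first).

Radius of convergence at 0: 1.
At -12: a pole of order 1; residue -215/26.
At -11/6: a logarithmic branch point.
At -1: an algebraic (square-root) branch point.


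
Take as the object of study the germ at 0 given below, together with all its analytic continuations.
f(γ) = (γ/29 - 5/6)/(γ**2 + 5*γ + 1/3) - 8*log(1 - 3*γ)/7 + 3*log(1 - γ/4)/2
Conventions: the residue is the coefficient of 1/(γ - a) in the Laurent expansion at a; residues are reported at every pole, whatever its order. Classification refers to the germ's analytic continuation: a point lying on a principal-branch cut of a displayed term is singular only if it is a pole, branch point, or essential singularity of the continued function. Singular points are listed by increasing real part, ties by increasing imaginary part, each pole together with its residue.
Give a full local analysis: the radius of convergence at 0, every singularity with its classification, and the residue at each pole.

Radius of convergence at 0: 5/2 - (1/6)*sqrt(213).
At -5/2 - (1/6)*sqrt(213): a pole of order 1; residue 1/58 + (80/6177)*sqrt(213).
At -5/2 + (1/6)*sqrt(213): a pole of order 1; residue 1/58 - (80/6177)*sqrt(213).
At 1/3: a logarithmic branch point.
At 4: a logarithmic branch point.

Denominator factor (γ**2 + 5*γ + 1/3): discriminant 71/3, real irrational roots -5/2 + (1/6)*sqrt(213) and -5/2 - (1/6)*sqrt(213); poles of order 1, moduli 5/2 - (1/6)*sqrt(213) and 5/2 + (1/6)*sqrt(213).
Branch term (-8/7)*log(1 - γ/(1/3)): its argument vanishes at γ = 1/3, a logarithmic branch point, modulus 1/3.
Branch term (3/2)*log(1 - γ/(4)): its argument vanishes at γ = 4, a logarithmic branch point, modulus 4.
The radius of convergence is the smallest modulus among the singular points: 5/2 - (1/6)*sqrt(213).
The branch terms are analytic at -5/2 - (1/6)*sqrt(213) and contribute nothing to the residue; only the rational part matters.
The factor γ**2 + 5*γ + 1/3 splits as (γ - a)(γ - a') with a = -5/2 - (1/6)*sqrt(213), a' = -5/2 + (1/6)*sqrt(213). At the order-1 pole a set g(γ) = (γ - a)*(rational part) = [γ/29 - 5/6] / (γ - a').
Simple pole: residue = g(a) at a = -5/2 - (1/6)*sqrt(213), which is 1/58 + (80/6177)*sqrt(213).
The branch terms are analytic at -5/2 + (1/6)*sqrt(213) and contribute nothing to the residue; only the rational part matters.
The factor γ**2 + 5*γ + 1/3 splits as (γ - a)(γ - a') with a = -5/2 + (1/6)*sqrt(213), a' = -5/2 - (1/6)*sqrt(213). At the order-1 pole a set g(γ) = (γ - a)*(rational part) = [γ/29 - 5/6] / (γ - a').
Simple pole: residue = g(a) at a = -5/2 + (1/6)*sqrt(213), which is 1/58 - (80/6177)*sqrt(213).
List the singular points by increasing real part (a conjugate pair: the negative imaginary part first).


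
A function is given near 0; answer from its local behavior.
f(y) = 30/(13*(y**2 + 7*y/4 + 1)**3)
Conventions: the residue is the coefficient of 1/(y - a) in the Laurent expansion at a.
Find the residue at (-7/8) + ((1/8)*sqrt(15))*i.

The residue is -((4096/975)*sqrt(15))*i.

The factor y**2 + 7*y/4 + 1 splits as (y - a)(y - a') with a = (-7/8) + ((1/8)*sqrt(15))*i, a' = (-7/8) - ((1/8)*sqrt(15))*i. At the order-3 pole a set g(y) = (y - a)^3*f(y) = [30/13] / (y - a')^3.
Order-3 pole: residue = g''(a)/2; g''((-7/8) + ((1/8)*sqrt(15))*i) = -((8192/975)*sqrt(15))*i, so the residue is -((4096/975)*sqrt(15))*i.


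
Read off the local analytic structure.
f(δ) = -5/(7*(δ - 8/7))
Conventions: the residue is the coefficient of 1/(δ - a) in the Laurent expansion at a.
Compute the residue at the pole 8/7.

At the order-1 pole 8/7 set g(δ) = (δ - (8/7))*f(δ) = -5/7.
Simple pole: residue = g(a) at a = 8/7, which is -5/7.

The residue is -5/7.


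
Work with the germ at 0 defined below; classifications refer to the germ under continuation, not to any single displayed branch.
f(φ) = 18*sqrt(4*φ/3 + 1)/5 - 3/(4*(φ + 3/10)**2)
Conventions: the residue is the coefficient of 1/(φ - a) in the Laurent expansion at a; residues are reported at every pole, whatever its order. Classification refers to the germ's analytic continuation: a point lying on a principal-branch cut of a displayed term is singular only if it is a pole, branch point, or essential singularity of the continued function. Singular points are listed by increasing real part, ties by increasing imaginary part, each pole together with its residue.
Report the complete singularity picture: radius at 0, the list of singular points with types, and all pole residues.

Radius of convergence at 0: 3/10.
At -3/4: an algebraic (square-root) branch point.
At -3/10: a pole of order 2; residue 0.

Denominator factor (φ + 3/10)^2: pole of order 2 at -3/10, modulus 3/10.
Branch term (18/5)*sqrt(1 - φ/(-3/4)): its argument vanishes at φ = -3/4, a square-root branch point, modulus 3/4.
The radius of convergence is the smallest modulus among the singular points: 3/10.
The branch term is analytic at -3/10 and contributes nothing to the residue; only the rational part matters.
At the order-2 pole -3/10 set g(φ) = (φ - (-3/10))^2*(rational part) = -3/4.
Order-2 pole: residue = g'(a); g'(-3/10) = 0, so the residue is 0.
List the singular points by increasing real part (a conjugate pair: the negative imaginary part first).


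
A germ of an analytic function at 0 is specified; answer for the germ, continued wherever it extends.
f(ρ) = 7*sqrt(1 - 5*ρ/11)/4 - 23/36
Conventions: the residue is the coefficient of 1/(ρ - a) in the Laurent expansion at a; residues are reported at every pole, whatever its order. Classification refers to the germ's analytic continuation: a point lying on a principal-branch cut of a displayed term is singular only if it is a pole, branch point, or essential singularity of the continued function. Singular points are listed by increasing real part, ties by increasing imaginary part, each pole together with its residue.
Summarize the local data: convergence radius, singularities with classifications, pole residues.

Branch term (7/4)*sqrt(1 - ρ/(11/5)): its argument vanishes at ρ = 11/5, a square-root branch point, modulus 11/5.
The radius of convergence is the smallest modulus among the singular points: 11/5.

Radius of convergence at 0: 11/5.
At 11/5: an algebraic (square-root) branch point.


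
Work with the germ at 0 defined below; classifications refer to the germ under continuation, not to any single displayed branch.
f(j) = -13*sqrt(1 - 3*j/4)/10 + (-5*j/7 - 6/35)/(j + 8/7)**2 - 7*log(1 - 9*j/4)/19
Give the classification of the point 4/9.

The point is a logarithmic branch point.

The term (-7/19)*log(1 - j/(4/9)) has argument 1 - 4/9/(4/9) = 0 at 4/9: a logarithmic (infinitely-sheeted) branch point; the remaining terms are analytic or single-valued there.


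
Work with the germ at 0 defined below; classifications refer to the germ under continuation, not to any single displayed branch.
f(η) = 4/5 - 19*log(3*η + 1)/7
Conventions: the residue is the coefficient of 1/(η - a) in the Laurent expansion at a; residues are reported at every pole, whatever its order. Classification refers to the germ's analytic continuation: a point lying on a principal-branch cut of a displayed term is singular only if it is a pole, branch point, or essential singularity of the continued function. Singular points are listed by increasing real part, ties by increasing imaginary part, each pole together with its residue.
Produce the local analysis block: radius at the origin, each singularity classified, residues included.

Radius of convergence at 0: 1/3.
At -1/3: a logarithmic branch point.

Branch term (-19/7)*log(1 - η/(-1/3)): its argument vanishes at η = -1/3, a logarithmic branch point, modulus 1/3.
The radius of convergence is the smallest modulus among the singular points: 1/3.


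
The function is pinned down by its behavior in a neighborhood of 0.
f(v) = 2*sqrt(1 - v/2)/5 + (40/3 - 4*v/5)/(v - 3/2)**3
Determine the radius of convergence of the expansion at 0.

The radius of convergence is 3/2.

Denominator factor (v - 3/2)^3: pole of order 3 at 3/2, modulus 3/2.
Branch term (2/5)*sqrt(1 - v/(2)): its argument vanishes at v = 2, a square-root branch point, modulus 2.
The radius of convergence is the smallest modulus among the singular points: 3/2.


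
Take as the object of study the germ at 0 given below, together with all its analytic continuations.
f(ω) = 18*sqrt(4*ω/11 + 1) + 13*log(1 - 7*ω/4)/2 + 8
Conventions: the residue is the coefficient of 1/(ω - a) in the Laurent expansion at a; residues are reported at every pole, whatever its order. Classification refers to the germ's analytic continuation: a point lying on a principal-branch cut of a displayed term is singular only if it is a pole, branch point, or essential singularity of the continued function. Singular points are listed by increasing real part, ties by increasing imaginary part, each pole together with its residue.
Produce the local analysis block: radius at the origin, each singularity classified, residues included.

Branch term (18)*sqrt(1 - ω/(-11/4)): its argument vanishes at ω = -11/4, a square-root branch point, modulus 11/4.
Branch term (13/2)*log(1 - ω/(4/7)): its argument vanishes at ω = 4/7, a logarithmic branch point, modulus 4/7.
The radius of convergence is the smallest modulus among the singular points: 4/7.
List the singular points by increasing real part (a conjugate pair: the negative imaginary part first).

Radius of convergence at 0: 4/7.
At -11/4: an algebraic (square-root) branch point.
At 4/7: a logarithmic branch point.


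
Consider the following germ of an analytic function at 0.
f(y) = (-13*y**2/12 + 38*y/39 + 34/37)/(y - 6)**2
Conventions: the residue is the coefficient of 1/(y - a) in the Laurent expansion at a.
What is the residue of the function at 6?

The residue is -469/39.

At the order-2 pole 6 set g(y) = (y - (6))^2*f(y) = -13*y**2/12 + 38*y/39 + 34/37.
Order-2 pole: residue = g'(a); g'(6) = -469/39, so the residue is -469/39.


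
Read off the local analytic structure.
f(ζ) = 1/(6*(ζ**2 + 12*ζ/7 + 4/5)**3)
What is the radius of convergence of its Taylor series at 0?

The radius of convergence is (2/5)*sqrt(5).

Denominator factor (ζ**2 + 12*ζ/7 + 4/5)^3: discriminant -64/245, complex-conjugate roots (-6/7) + ((4/35)*sqrt(5))*i and (-6/7) - ((4/35)*sqrt(5))*i; poles of order 3, moduli (2/5)*sqrt(5) and (2/5)*sqrt(5).
The radius of convergence is the smallest modulus among the singular points: (2/5)*sqrt(5).


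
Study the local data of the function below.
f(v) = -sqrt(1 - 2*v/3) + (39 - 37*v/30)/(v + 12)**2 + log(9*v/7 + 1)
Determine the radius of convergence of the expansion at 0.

The radius of convergence is 7/9.

Denominator factor (v + 12)^2: pole of order 2 at -12, modulus 12.
Branch term (1)*log(1 - v/(-7/9)): its argument vanishes at v = -7/9, a logarithmic branch point, modulus 7/9.
Branch term (-1)*sqrt(1 - v/(3/2)): its argument vanishes at v = 3/2, a square-root branch point, modulus 3/2.
The radius of convergence is the smallest modulus among the singular points: 7/9.


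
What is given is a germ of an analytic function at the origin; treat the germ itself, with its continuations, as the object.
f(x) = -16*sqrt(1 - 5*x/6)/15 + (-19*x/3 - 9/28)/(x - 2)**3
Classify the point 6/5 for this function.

The term (-16/15)*sqrt(1 - x/(6/5)) has argument 1 - 6/5/(6/5) = 0 at 6/5: a square-root (algebraic, two-sheeted) branch point; the remaining terms are analytic or single-valued there.

The point is an algebraic (square-root) branch point.


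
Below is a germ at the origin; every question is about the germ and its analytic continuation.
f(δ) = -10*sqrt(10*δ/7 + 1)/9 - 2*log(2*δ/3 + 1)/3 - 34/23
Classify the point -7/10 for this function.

The term (-10/9)*sqrt(1 - δ/(-7/10)) has argument 1 - -7/10/(-7/10) = 0 at -7/10: a square-root (algebraic, two-sheeted) branch point; the remaining terms are analytic or single-valued there.

The point is an algebraic (square-root) branch point.


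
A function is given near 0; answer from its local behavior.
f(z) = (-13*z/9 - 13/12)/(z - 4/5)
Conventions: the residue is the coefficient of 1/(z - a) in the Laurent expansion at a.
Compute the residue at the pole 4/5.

The residue is -403/180.

At the order-1 pole 4/5 set g(z) = (z - (4/5))*f(z) = -13*z/9 - 13/12.
Simple pole: residue = g(a) at a = 4/5, which is -403/180.


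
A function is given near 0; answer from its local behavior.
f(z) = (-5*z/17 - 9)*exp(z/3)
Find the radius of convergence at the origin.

The factor exp(z/3) is entire and contributes no finite singular point.
The polynomial part has no poles.
No finite singular points: the Taylor series at 0 converges everywhere.

The radius of convergence is infinite.


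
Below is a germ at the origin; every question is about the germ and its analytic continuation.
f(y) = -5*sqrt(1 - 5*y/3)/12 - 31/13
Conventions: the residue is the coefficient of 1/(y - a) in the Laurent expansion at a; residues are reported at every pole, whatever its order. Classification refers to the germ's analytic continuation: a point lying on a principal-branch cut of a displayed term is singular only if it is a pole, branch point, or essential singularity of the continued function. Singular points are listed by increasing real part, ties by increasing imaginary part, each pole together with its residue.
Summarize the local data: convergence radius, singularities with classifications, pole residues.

Branch term (-5/12)*sqrt(1 - y/(3/5)): its argument vanishes at y = 3/5, a square-root branch point, modulus 3/5.
The radius of convergence is the smallest modulus among the singular points: 3/5.

Radius of convergence at 0: 3/5.
At 3/5: an algebraic (square-root) branch point.


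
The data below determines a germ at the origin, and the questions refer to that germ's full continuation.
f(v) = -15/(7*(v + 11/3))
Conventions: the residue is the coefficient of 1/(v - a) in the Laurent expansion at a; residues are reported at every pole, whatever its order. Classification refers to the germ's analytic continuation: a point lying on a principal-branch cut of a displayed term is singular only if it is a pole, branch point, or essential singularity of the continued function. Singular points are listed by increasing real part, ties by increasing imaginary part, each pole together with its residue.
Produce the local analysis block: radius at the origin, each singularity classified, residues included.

Denominator factor (v + 11/3): pole of order 1 at -11/3, modulus 11/3.
The radius of convergence is the smallest modulus among the singular points: 11/3.
At the order-1 pole -11/3 set g(v) = (v - (-11/3))*f(v) = -15/7.
Simple pole: residue = g(a) at a = -11/3, which is -15/7.

Radius of convergence at 0: 11/3.
At -11/3: a pole of order 1; residue -15/7.


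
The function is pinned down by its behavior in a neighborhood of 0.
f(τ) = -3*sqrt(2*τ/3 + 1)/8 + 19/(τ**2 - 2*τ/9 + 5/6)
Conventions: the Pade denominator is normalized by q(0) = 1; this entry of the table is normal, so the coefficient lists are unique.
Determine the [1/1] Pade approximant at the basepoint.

The Pade approximant has numerator coefficients [897/40, 9794951/95280]; denominator coefficients [1, 154307/35730].

Taylor coefficients needed (expand at 0): a_0 = 897/40, a_1 = 1191/200, a_2 = -154307/6000.
Write the denominator as Q(τ) = 1 + q1*τ. Requiring Q*f - P = O(τ^3) with deg P <= 1 kills the coefficients of τ^2..τ^2 in Q*f:
  τ^2: a_2 + q1*a_1 = 0, i.e. -154307/6000 + (1191/200)*q1 = 0.
Solving this linear system: q1 = 154307/35730.
The numerator is Q*f truncated at degree 1: P0 = a_0 = 897/40; P1 = a_1 + q1*a_0 = 9794951/95280.


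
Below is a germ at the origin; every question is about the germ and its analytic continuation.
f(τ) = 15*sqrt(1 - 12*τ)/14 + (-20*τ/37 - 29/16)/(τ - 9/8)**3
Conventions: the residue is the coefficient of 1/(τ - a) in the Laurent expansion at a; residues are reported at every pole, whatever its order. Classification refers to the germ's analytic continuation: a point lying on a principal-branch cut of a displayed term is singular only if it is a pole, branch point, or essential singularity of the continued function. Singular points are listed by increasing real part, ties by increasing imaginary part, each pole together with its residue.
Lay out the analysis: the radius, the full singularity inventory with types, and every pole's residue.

Radius of convergence at 0: 1/12.
At 1/12: an algebraic (square-root) branch point.
At 9/8: a pole of order 3; residue 0.

Denominator factor (τ - 9/8)^3: pole of order 3 at 9/8, modulus 9/8.
Branch term (15/14)*sqrt(1 - τ/(1/12)): its argument vanishes at τ = 1/12, a square-root branch point, modulus 1/12.
The radius of convergence is the smallest modulus among the singular points: 1/12.
The branch term is analytic at 9/8 and contributes nothing to the residue; only the rational part matters.
At the order-3 pole 9/8 set g(τ) = (τ - (9/8))^3*(rational part) = -20*τ/37 - 29/16.
Order-3 pole: residue = g''(a)/2; g''(9/8) = 0, so the residue is 0.
List the singular points by increasing real part (a conjugate pair: the negative imaginary part first).


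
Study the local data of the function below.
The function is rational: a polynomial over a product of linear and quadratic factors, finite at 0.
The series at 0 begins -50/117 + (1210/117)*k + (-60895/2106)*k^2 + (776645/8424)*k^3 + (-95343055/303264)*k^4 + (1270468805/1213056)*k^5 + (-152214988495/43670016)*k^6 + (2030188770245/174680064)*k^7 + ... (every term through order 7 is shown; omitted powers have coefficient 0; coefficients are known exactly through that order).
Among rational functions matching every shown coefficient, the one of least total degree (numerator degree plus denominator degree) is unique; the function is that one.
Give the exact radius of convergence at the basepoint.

The radius of convergence is 3/10.

No rational of total degree below 4 reproduces all 8 coefficients; solving the [1/3] Pade equations on them gives f(k) = (33*k/10 - 2/13)/((k + 3/10)*(k**2 - 7*k/10 + 6/5)), whose expansion matches every shown term.
Denominator factor (k + 3/10): pole of order 1 at -3/10, modulus 3/10.
Denominator factor (k**2 - 7*k/10 + 6/5): discriminant -431/100, complex-conjugate roots (7/20) + ((1/20)*sqrt(431))*i and (7/20) - ((1/20)*sqrt(431))*i; poles of order 1, moduli (1/5)*sqrt(30) and (1/5)*sqrt(30).
The radius of convergence is the smallest modulus among the singular points: 3/10.


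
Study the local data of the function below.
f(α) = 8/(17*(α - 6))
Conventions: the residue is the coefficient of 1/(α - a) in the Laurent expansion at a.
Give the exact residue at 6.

At the order-1 pole 6 set g(α) = (α - (6))*f(α) = 8/17.
Simple pole: residue = g(a) at a = 6, which is 8/17.

The residue is 8/17.


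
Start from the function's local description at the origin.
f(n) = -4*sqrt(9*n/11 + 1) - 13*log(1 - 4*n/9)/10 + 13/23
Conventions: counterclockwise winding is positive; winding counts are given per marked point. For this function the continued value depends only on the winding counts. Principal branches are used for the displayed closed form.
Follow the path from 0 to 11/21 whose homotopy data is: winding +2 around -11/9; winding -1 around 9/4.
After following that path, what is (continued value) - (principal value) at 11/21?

Continued minus principal equals (13/5)*pi*i.

The rational part is single-valued and drops out of the difference; each branch term changes only by its own monodromy.
(-4)*sqrt(1 - n/(-11/9)): winding +2 is even, the square root returns to the same sheet, contribution 0.
(-13/10)*log(1 - n/(9/4)): each positive loop around 9/4 adds 2*pi*i to the log, so winding -1 contributes (-13/10)*(-1)*2*pi*i = (13/5)*pi*i.
Summing the contributions at n = 11/21 gives (13/5)*pi*i.


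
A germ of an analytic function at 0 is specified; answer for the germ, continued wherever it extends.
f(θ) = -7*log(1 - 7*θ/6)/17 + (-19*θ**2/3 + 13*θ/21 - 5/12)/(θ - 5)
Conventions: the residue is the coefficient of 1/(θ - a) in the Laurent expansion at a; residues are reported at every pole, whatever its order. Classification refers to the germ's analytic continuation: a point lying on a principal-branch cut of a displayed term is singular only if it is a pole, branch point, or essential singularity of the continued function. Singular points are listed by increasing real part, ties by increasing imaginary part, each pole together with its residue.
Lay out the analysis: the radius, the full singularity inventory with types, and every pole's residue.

Denominator factor (θ - 5): pole of order 1 at 5, modulus 5.
Branch term (-7/17)*log(1 - θ/(6/7)): its argument vanishes at θ = 6/7, a logarithmic branch point, modulus 6/7.
The radius of convergence is the smallest modulus among the singular points: 6/7.
The branch term is analytic at 5 and contributes nothing to the residue; only the rational part matters.
At the order-1 pole 5 set g(θ) = (θ - (5))*(rational part) = -19*θ**2/3 + 13*θ/21 - 5/12.
Simple pole: residue = g(a) at a = 5, which is -13075/84.
List the singular points by increasing real part (a conjugate pair: the negative imaginary part first).

Radius of convergence at 0: 6/7.
At 6/7: a logarithmic branch point.
At 5: a pole of order 1; residue -13075/84.


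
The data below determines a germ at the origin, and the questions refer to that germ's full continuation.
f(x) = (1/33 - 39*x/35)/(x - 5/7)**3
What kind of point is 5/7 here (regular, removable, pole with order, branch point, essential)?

The point is a pole of order 3.

The denominator factor x - 5/7 vanishes at 5/7 and appears to the power 3; the numerator there equals -1238/1617, nonzero, and no other factor vanishes.
Hence a pole whose order is the multiplicity, 3.


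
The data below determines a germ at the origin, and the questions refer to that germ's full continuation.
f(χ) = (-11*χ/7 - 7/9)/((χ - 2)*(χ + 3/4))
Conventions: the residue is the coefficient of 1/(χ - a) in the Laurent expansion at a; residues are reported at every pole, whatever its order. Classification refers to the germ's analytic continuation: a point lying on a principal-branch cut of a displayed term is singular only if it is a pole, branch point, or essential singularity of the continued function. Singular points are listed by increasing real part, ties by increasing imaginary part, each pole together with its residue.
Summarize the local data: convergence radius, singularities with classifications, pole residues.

Denominator factor (χ + 3/4): pole of order 1 at -3/4, modulus 3/4.
Denominator factor (χ - 2): pole of order 1 at 2, modulus 2.
The radius of convergence is the smallest modulus among the singular points: 3/4.
At the order-1 pole -3/4 set g(χ) = (χ - (-3/4))*f(χ) = (-11*χ/7 - 7/9)/(χ - 2).
Simple pole: residue = g(a) at a = -3/4, which is -101/693.
At the order-1 pole 2 set g(χ) = (χ - (2))*f(χ) = (-11*χ/7 - 7/9)/(χ + 3/4).
Simple pole: residue = g(a) at a = 2, which is -988/693.
List the singular points by increasing real part (a conjugate pair: the negative imaginary part first).

Radius of convergence at 0: 3/4.
At -3/4: a pole of order 1; residue -101/693.
At 2: a pole of order 1; residue -988/693.


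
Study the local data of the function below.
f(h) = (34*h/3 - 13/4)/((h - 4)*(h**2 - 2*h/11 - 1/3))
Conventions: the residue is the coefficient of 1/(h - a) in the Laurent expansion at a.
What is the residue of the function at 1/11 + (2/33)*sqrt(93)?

The residue is -5555/3944 + (20933/733584)*sqrt(93).

The factor h**2 - 2*h/11 - 1/3 splits as (h - a)(h - a') with a = 1/11 + (2/33)*sqrt(93), a' = 1/11 - (2/33)*sqrt(93). At the order-1 pole a set g(h) = (h - a)*f(h) = [(34*h/3 - 13/4)/(h - 4)] / (h - a').
Simple pole: residue = g(a) at a = 1/11 + (2/33)*sqrt(93), which is -5555/3944 + (20933/733584)*sqrt(93).


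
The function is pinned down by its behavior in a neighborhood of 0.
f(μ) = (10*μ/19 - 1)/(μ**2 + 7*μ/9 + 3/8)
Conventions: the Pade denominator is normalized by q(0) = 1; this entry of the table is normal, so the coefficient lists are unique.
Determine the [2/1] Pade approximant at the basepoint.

The Pade approximant has numerator coefficients [-8/3, 2202592/269097, -943968/89699]; denominator coefficients [1, -59786/127467].

Taylor coefficients needed (expand at 0): a_0 = -8/3, a_1 = 10672/1539, a_2 = -302144/41553, a_3 = -3826304/1121931.
Write the denominator as Q(μ) = 1 + q1*μ. Requiring Q*f - P = O(μ^4) with deg P <= 2 kills the coefficients of μ^3..μ^3 in Q*f:
  μ^3: a_3 + q1*a_2 = 0, i.e. -3826304/1121931 + (-302144/41553)*q1 = 0.
Solving this linear system: q1 = -59786/127467.
The numerator is Q*f truncated at degree 2: P0 = a_0 = -8/3; P1 = a_1 + q1*a_0 = 2202592/269097; P2 = a_2 + q1*a_1 = -943968/89699.


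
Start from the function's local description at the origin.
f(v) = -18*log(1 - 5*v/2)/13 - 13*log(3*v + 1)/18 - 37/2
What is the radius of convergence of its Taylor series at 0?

The radius of convergence is 1/3.

Branch term (-13/18)*log(1 - v/(-1/3)): its argument vanishes at v = -1/3, a logarithmic branch point, modulus 1/3.
Branch term (-18/13)*log(1 - v/(2/5)): its argument vanishes at v = 2/5, a logarithmic branch point, modulus 2/5.
The radius of convergence is the smallest modulus among the singular points: 1/3.


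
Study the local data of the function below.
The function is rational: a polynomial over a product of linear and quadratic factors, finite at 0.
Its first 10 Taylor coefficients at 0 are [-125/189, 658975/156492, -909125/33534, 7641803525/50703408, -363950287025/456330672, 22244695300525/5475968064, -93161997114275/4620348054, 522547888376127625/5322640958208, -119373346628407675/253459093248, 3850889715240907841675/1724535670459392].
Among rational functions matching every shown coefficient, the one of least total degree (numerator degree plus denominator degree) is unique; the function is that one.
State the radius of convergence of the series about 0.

No rational of total degree below 8 reproduces all 10 coefficients; solving the [2/6] Pade equations on them gives f(n) = (-2*n**2 - 9*n/23 - 20/21)/((n - 2)**2*(n**2 - 7*n/3 - 3/5)**2), whose expansion matches every shown term.
Denominator factor (n**2 - 7*n/3 - 3/5)^2: discriminant 353/45, real irrational roots 7/6 + (1/30)*sqrt(1765) and 7/6 - (1/30)*sqrt(1765); poles of order 2, moduli 7/6 + (1/30)*sqrt(1765) and -7/6 + (1/30)*sqrt(1765).
Denominator factor (n - 2)^2: pole of order 2 at 2, modulus 2.
The radius of convergence is the smallest modulus among the singular points: -7/6 + (1/30)*sqrt(1765).

The radius of convergence is -7/6 + (1/30)*sqrt(1765).


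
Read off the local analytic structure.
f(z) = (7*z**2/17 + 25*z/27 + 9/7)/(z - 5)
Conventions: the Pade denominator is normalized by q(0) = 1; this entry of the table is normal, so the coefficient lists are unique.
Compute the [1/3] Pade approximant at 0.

The Pade approximant has numerator coefficients [-9/35, -423937238/549571257]; denominator coefficients [1, 211657184/101772455, -49216545/20354491, 1860385401/1730131735].

Taylor coefficients needed (expand at 0): a_0 = -9/35, a_1 = -1118/4725, a_2 = -52081/401625, a_3 = -52081/2008125, a_4 = -52081/10040625.
Write the denominator as Q(z) = 1 + q1*z + q2*z^2 + q3*z^3. Requiring Q*f - P = O(z^5) with deg P <= 1 kills the coefficients of z^2..z^4 in Q*f:
  z^2: a_2 + q1*a_1 + q2*a_0 = 0, i.e. -52081/401625 + (-1118/4725)*q1 + (-9/35)*q2 = 0.
  z^3: a_3 + q1*a_2 + q2*a_1 + q3*a_0 = 0, i.e. -52081/2008125 + (-52081/401625)*q1 + (-1118/4725)*q2 + (-9/35)*q3 = 0.
  z^4: a_4 + q1*a_3 + q2*a_2 + q3*a_1 = 0, i.e. -52081/10040625 + (-52081/2008125)*q1 + (-52081/401625)*q2 + (-1118/4725)*q3 = 0.
Solving this linear system: q1 = 211657184/101772455, q2 = -49216545/20354491, q3 = 1860385401/1730131735.
The numerator is Q*f truncated at degree 1: P0 = a_0 = -9/35; P1 = a_1 + q1*a_0 = -423937238/549571257.


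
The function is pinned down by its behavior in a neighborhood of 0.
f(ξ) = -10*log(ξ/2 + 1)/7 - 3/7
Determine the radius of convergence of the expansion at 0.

The radius of convergence is 2.

Branch term (-10/7)*log(1 - ξ/(-2)): its argument vanishes at ξ = -2, a logarithmic branch point, modulus 2.
The radius of convergence is the smallest modulus among the singular points: 2.


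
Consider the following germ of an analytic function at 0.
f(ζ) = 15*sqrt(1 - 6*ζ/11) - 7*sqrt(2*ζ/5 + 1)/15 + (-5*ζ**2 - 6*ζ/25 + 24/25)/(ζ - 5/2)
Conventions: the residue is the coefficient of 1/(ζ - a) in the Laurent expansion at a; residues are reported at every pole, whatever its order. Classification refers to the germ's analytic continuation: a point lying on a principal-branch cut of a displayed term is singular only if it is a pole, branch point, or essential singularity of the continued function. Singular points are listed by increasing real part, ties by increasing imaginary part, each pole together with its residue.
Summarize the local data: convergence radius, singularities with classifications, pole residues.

Radius of convergence at 0: 11/6.
At -5/2: an algebraic (square-root) branch point.
At 11/6: an algebraic (square-root) branch point.
At 5/2: a pole of order 1; residue -3089/100.

Denominator factor (ζ - 5/2): pole of order 1 at 5/2, modulus 5/2.
Branch term (-7/15)*sqrt(1 - ζ/(-5/2)): its argument vanishes at ζ = -5/2, a square-root branch point, modulus 5/2.
Branch term (15)*sqrt(1 - ζ/(11/6)): its argument vanishes at ζ = 11/6, a square-root branch point, modulus 11/6.
The radius of convergence is the smallest modulus among the singular points: 11/6.
The branch terms are analytic at 5/2 and contribute nothing to the residue; only the rational part matters.
At the order-1 pole 5/2 set g(ζ) = (ζ - (5/2))*(rational part) = -5*ζ**2 - 6*ζ/25 + 24/25.
Simple pole: residue = g(a) at a = 5/2, which is -3089/100.
List the singular points by increasing real part (a conjugate pair: the negative imaginary part first).


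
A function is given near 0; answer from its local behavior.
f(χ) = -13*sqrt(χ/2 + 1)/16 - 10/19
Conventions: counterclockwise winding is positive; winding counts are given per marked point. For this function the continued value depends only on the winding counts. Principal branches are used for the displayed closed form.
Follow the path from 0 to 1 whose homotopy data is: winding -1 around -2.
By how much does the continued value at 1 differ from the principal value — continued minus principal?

Continued minus principal equals (13/16)*sqrt(6).

The rational part is single-valued and drops out of the difference; each branch term changes only by its own monodromy.
(-13/16)*sqrt(1 - χ/(-2)): winding -1 is odd, the square root flips sign, contributing -2*(-13/16)*sqrt(1 - (1)/(-2)) = -2*(-13/16)*sqrt(3/2) = (13/16)*sqrt(6).
Summing the contributions at χ = 1 gives (13/16)*sqrt(6).


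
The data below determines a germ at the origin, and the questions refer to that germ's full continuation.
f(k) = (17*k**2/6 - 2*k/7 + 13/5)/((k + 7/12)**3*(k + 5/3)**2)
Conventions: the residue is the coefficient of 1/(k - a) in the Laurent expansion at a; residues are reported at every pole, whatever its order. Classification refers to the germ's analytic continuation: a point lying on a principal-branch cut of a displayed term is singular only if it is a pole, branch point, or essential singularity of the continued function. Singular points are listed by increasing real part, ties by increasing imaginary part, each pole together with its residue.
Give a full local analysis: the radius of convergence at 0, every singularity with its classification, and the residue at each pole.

Radius of convergence at 0: 7/12.
At -5/3: a pole of order 2; residue -16183488/999635.
At -7/12: a pole of order 3; residue 16183488/999635.

Denominator factor (k + 5/3)^2: pole of order 2 at -5/3, modulus 5/3.
Denominator factor (k + 7/12)^3: pole of order 3 at -7/12, modulus 7/12.
The radius of convergence is the smallest modulus among the singular points: 7/12.
At the order-2 pole -5/3 set g(k) = (k - (-5/3))^2*f(k) = (17*k**2/6 - 2*k/7 + 13/5)/(k + 7/12)**3.
Order-2 pole: residue = g'(a); g'(-5/3) = -16183488/999635, so the residue is -16183488/999635.
At the order-3 pole -7/12 set g(k) = (k - (-7/12))^3*f(k) = (17*k**2/6 - 2*k/7 + 13/5)/(k + 5/3)**2.
Order-3 pole: residue = g''(a)/2; g''(-7/12) = 32366976/999635, so the residue is 16183488/999635.
List the singular points by increasing real part (a conjugate pair: the negative imaginary part first).


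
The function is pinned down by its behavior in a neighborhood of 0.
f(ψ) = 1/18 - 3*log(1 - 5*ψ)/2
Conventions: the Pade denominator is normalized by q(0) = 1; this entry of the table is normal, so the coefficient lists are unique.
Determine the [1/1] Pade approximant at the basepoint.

The Pade approximant has numerator coefficients [1/18, 265/36]; denominator coefficients [1, -5/2].

Taylor coefficients needed (expand at 0): a_0 = 1/18, a_1 = 15/2, a_2 = 75/4.
Write the denominator as Q(ψ) = 1 + q1*ψ. Requiring Q*f - P = O(ψ^3) with deg P <= 1 kills the coefficients of ψ^2..ψ^2 in Q*f:
  ψ^2: a_2 + q1*a_1 = 0, i.e. 75/4 + (15/2)*q1 = 0.
Solving this linear system: q1 = -5/2.
The numerator is Q*f truncated at degree 1: P0 = a_0 = 1/18; P1 = a_1 + q1*a_0 = 265/36.


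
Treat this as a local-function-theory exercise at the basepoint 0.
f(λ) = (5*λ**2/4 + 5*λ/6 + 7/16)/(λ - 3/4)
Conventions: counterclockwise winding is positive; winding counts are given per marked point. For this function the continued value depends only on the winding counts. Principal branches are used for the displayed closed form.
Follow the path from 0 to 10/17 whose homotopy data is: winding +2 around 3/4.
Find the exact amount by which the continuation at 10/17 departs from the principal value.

Continued minus principal equals 0.

The function is rational, hence single-valued: continuing it around any pole returns the same value, so the difference is 0.


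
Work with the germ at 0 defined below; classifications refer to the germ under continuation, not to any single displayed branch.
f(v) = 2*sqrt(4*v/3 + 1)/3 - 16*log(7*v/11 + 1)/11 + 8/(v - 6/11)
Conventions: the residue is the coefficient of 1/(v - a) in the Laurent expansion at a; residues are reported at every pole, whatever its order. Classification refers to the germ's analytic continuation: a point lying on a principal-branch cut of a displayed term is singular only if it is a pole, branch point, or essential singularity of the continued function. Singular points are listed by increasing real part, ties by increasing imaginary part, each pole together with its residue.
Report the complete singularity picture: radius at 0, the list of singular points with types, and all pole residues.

Radius of convergence at 0: 6/11.
At -11/7: a logarithmic branch point.
At -3/4: an algebraic (square-root) branch point.
At 6/11: a pole of order 1; residue 8.

Denominator factor (v - 6/11): pole of order 1 at 6/11, modulus 6/11.
Branch term (2/3)*sqrt(1 - v/(-3/4)): its argument vanishes at v = -3/4, a square-root branch point, modulus 3/4.
Branch term (-16/11)*log(1 - v/(-11/7)): its argument vanishes at v = -11/7, a logarithmic branch point, modulus 11/7.
The radius of convergence is the smallest modulus among the singular points: 6/11.
The branch terms are analytic at 6/11 and contribute nothing to the residue; only the rational part matters.
At the order-1 pole 6/11 set g(v) = (v - (6/11))*(rational part) = 8.
Simple pole: residue = g(a) at a = 6/11, which is 8.
List the singular points by increasing real part (a conjugate pair: the negative imaginary part first).


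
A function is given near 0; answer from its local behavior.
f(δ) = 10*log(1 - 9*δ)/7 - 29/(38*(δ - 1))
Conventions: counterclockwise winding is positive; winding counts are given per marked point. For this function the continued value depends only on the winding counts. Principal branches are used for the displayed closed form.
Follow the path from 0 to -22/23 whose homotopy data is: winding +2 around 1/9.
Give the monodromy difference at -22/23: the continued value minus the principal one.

Continued minus principal equals (40/7)*pi*i.

The rational part is single-valued and drops out of the difference; each branch term changes only by its own monodromy.
(10/7)*log(1 - δ/(1/9)): each positive loop around 1/9 adds 2*pi*i to the log, so winding +2 contributes (10/7)*(2)*2*pi*i = (40/7)*pi*i.
Summing the contributions at δ = -22/23 gives (40/7)*pi*i.
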